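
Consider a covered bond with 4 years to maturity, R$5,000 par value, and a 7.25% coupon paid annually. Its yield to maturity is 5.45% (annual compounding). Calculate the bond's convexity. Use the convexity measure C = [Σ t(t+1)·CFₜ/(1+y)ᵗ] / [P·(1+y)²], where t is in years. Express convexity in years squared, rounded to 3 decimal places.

15.749

With y = 0.0545:
  t   CF        PV=CF/(1+0.0545)^t    t·PV        t(t+1)·PV
  1       362.50       343.7648       343.7648         687.5296
  2       362.50       325.9979       651.9959       1,955.9876
  3       362.50       309.1493       927.4479       3,709.7915
  4     5,362.50     4,336.9156    17,347.6623      86,738.3117
  Σ                  5,315.8276    19,270.8709      93,091.6204
P = 5,315.8276.
Convexity = Σ t(t+1)·PV / [P·(1+y)²] = 93,091.6204 / (5,315.8276 × 1.111970) = 15.74877.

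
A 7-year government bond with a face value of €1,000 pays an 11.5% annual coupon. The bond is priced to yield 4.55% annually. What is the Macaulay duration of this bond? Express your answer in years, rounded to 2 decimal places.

5.47 years

Periodic yield y = 0.0455. Discount each cash flow and weight by its year:
  t   CF        PV=CF/(1+0.0455)^t    t·PV
  1       115.00       109.9952       109.9952
  2       115.00       105.2082       210.4165
  3       115.00       100.6296       301.8888
  4       115.00        96.2502       385.0008
  5       115.00        92.0614       460.3071
  6       115.00        88.0549       528.3295
  7     1,115.00       816.5948     5,716.1636
  Σ                  1,408.7944     7,712.1015
Price P = Σ PV = 1,408.7944.
Macaulay duration = Σ(t·PV) / P = 7,712.1015 / 1,408.7944 = 5.47426 years.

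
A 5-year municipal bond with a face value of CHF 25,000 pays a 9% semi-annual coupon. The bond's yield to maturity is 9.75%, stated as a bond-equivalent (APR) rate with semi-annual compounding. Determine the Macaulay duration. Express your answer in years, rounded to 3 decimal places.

Periodic yield y = 0.04875. Discount each cash flow and weight by its period:
  t   CF        PV=CF/(1+0.04875)^t    t·PV
  1     1,125.00     1,072.7056     1,072.7056
  2     1,125.00     1,022.8421     2,045.6841
  3     1,125.00       975.2964     2,925.8891
  4     1,125.00       929.9608     3,719.8431
  5     1,125.00       886.7326     4,433.6628
  6     1,125.00       845.5138     5,073.0826
  7     1,125.00       806.2110     5,643.4768
  8     1,125.00       768.7351     6,149.8811
  9     1,125.00       733.0013     6,597.0119
  10   26,125.00    16,230.6742   162,306.7422
  Σ                 24,271.6727   199,967.9792
Price P = Σ PV = 24,271.6727.
Macaulay duration = Σ(t·PV) / P = 199,967.9792 / 24,271.6727 = 8.23874 half-year periods.
In years: 8.23874 / 2 = 4.11937 years.

4.119 years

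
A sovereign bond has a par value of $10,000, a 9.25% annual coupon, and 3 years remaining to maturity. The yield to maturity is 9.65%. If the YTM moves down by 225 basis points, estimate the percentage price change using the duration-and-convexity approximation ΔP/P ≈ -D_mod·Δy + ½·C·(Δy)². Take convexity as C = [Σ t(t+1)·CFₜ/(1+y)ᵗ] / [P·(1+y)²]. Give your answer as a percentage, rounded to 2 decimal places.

+5.87%

With y = 0.0965:
  t   CF        PV=CF/(1+0.0965)^t    t·PV        t(t+1)·PV
  1       925.00       843.5933       843.5933       1,687.1865
  2       925.00       769.3509     1,538.7018       4,616.1053
  3    10,925.00     8,286.9656    24,860.8969      99,443.5876
  Σ                  9,899.9098    27,243.1919     105,746.8794
P = 9,899.9098; D_Mac = 2.75186 yrs; D_mod = 2.50968 yrs; C = 8.88421.
Duration effect: -2.50968 × (-0.0225) = +0.056468
Convexity effect: 0.5 × 8.88421 × (-0.0225)² = +0.0022488
ΔP/P ≈ +0.056468 + 0.0022488 = +0.058717 = +5.8717%.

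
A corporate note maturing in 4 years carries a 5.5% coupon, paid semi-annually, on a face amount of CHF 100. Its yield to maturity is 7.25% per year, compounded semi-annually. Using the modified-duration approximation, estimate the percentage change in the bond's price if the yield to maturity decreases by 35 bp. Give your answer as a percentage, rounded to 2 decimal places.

+1.23%

Periodic yield y = 0.03625. Modified duration first:
  t   CF        PV=CF/(1+0.03625)^t    t·PV
  1         2.75         2.6538         2.6538
  2         2.75         2.5610         5.1219
  3         2.75         2.4714         7.4141
  4         2.75         2.3849         9.5397
  5         2.75         2.3015        11.5075
  6         2.75         2.2210        13.3259
  7         2.75         2.1433        15.0030
  8       102.75        77.2797       618.2377
  Σ                     94.0165       682.8036
P = 94.0165; D_Mac = 7.26259 half-year periods = 3.63130 yrs; D_mod = 3.63130/(1+0.03625) = 3.50427 yrs.
ΔP/P ≈ -D_mod · Δy = -3.50427 × (-0.0035) = +0.012265 = +1.2265%.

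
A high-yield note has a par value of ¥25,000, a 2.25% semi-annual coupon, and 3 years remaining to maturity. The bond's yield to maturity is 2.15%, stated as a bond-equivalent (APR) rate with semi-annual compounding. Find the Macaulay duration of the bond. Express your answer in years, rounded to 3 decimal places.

Periodic yield y = 0.01075. Discount each cash flow and weight by its period:
  t   CF        PV=CF/(1+0.01075)^t    t·PV
  1       281.25       278.2587       278.2587
  2       281.25       275.2993       550.5985
  3       281.25       272.3713       817.1138
  4       281.25       269.4744     1,077.8976
  5       281.25       266.6084     1,333.0419
  6    25,281.25    23,710.2451   142,261.4705
  Σ                 25,072.2571   146,318.3810
Price P = Σ PV = 25,072.2571.
Macaulay duration = Σ(t·PV) / P = 146,318.3810 / 25,072.2571 = 5.83587 half-year periods.
In years: 5.83587 / 2 = 2.91793 years.

2.918 years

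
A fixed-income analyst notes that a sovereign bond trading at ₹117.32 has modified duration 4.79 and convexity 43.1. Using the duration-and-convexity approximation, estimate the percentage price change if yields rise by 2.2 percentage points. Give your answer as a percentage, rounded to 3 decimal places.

Duration effect: -D_mod·Δy = -4.79 × (+0.022) = -0.105380
Convexity effect: ½·C·(Δy)² = 0.5 × 43.1 × (0.022)² = +0.0104302
ΔP/P ≈ -0.105380 + 0.0104302 = -0.0949498
= -9.49498%.

-9.495%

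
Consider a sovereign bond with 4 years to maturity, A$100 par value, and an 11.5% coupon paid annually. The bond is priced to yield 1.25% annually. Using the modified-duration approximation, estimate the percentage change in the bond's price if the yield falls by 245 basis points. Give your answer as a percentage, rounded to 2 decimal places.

Periodic yield y = 0.0125. Modified duration first:
  t   CF        PV=CF/(1+0.0125)^t    t·PV
  1        11.50        11.3580        11.3580
  2        11.50        11.2178        22.4356
  3        11.50        11.0793        33.2379
  4       111.50       106.0950       424.3798
  Σ                    139.7501       491.4114
P = 139.7501; D_Mac = 3.51636 yrs; D_mod = 3.51636/(1+0.0125) = 3.47295 yrs.
ΔP/P ≈ -D_mod · Δy = -3.47295 × (-0.0245) = +0.085087 = +8.5087%.

+8.51%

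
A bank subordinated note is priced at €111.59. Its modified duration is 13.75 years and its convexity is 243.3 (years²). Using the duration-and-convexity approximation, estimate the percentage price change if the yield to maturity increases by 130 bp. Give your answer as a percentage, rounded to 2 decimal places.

Duration effect: -D_mod·Δy = -13.75 × (+0.013) = -0.178750
Convexity effect: ½·C·(Δy)² = 0.5 × 243.3 × (0.013)² = +0.02055885
ΔP/P ≈ -0.178750 + 0.02055885 = -0.15819115
= -15.819115%.

-15.82%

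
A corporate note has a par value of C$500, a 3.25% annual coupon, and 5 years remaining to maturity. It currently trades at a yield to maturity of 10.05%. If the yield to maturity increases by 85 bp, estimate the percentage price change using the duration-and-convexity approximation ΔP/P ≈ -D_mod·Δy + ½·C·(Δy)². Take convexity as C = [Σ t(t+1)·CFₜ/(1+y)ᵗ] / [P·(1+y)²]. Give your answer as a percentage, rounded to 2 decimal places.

-3.50%

With y = 0.1005:
  t   CF        PV=CF/(1+0.1005)^t    t·PV        t(t+1)·PV
  1        16.25        14.7660        14.7660          29.5320
  2        16.25        13.4176        26.8351          80.5053
  3        16.25        12.1922        36.5767         146.3068
  4        16.25        11.0788        44.3152         221.5762
  5       516.25       319.8231     1,599.1155       9,594.6930
  Σ                    371.2777     1,721.6086      10,072.6134
P = 371.2777; D_Mac = 4.63698 yrs; D_mod = 4.21352 yrs; C = 22.40078.
Duration effect: -4.21352 × (+0.0085) = -0.035815
Convexity effect: 0.5 × 22.40078 × (0.0085)² = +0.0008092
ΔP/P ≈ -0.035815 + 0.0008092 = -0.035006 = -3.5006%.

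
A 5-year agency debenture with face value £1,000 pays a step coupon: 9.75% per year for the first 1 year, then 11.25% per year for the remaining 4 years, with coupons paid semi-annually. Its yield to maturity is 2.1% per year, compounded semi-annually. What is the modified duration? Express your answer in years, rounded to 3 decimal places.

4.141 years

Periodic yield y = 0.0105. First find Macaulay duration:
  t   CF        PV=CF/(1+0.0105)^t    t·PV
  1        48.75        48.2434        48.2434
  2        48.75        47.7422        95.4843
  3        56.25        54.5147       163.5441
  4        56.25        53.9482       215.7929
  5        56.25        53.3877       266.9383
  6        56.25        52.8329       316.9975
  7        56.25        52.2839       365.9876
  8        56.25        51.7407       413.9253
  9        56.25        51.2030       460.8273
  10    1,056.25       951.4885     9,514.8850
  Σ                  1,417.3852    11,862.6258
P = 1,417.3852; Macaulay duration = 11,862.6258 / 1,417.3852 = 8.36937 half-year periods = 4.18469 years.
Modified duration = D_Mac / (1 + y) = 4.18469 / 1.0105 = 4.14120 years.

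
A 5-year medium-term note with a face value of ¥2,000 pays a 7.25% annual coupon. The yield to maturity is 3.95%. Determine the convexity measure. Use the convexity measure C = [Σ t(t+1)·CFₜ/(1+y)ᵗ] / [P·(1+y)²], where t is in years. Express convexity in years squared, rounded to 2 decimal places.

With y = 0.0395:
  t   CF        PV=CF/(1+0.0395)^t    t·PV        t(t+1)·PV
  1       145.00       139.4901       139.4901         278.9803
  2       145.00       134.1896       268.3793         805.1379
  3       145.00       129.0906       387.2717       1,549.0868
  4       145.00       124.1853       496.7410       2,483.7051
  5     2,145.00     1,767.2778     8,836.3891      53,018.3348
  Σ                  2,294.2334    10,128.2713      58,135.2448
P = 2,294.2334.
Convexity = Σ t(t+1)·PV / [P·(1+y)²] = 58,135.2448 / (2,294.2334 × 1.080560) = 23.45054.

23.45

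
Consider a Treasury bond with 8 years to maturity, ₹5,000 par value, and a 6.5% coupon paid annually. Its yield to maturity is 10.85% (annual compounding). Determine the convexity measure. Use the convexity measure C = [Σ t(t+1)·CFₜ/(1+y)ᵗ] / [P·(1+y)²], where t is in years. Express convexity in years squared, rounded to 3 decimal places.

41.912

With y = 0.1085:
  t   CF        PV=CF/(1+0.1085)^t    t·PV        t(t+1)·PV
  1       325.00       293.1890       293.1890         586.3780
  2       325.00       264.4917       528.9833       1,586.9499
  3       325.00       238.6032       715.8096       2,863.2384
  4       325.00       215.2487       860.9949       4,304.9743
  5       325.00       194.1802       970.9008       5,825.4051
  6       325.00       175.1738     1,051.0429       7,357.3000
  7       325.00       158.0278     1,106.1946       8,849.5565
  8     5,325.00     2,335.7913    18,686.3302     168,176.9720
  Σ                  3,874.7056    24,213.4453     199,550.7743
P = 3,874.7056.
Convexity = Σ t(t+1)·PV / [P·(1+y)²] = 199,550.7743 / (3,874.7056 × 1.228772) = 41.91248.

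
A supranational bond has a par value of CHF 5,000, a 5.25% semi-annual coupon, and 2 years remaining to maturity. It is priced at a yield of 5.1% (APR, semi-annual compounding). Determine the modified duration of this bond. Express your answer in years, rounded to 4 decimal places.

Periodic yield y = 0.0255. First find Macaulay duration:
  t   CF        PV=CF/(1+0.0255)^t    t·PV
  1       131.25       127.9863       127.9863
  2       131.25       124.8038       249.6077
  3       131.25       121.7005       365.1015
  4     5,131.25     4,639.5997    18,558.3990
  Σ                  5,014.0904    19,301.0945
P = 5,014.0904; Macaulay duration = 19,301.0945 / 5,014.0904 = 3.84937 half-year periods = 1.92469 years.
Modified duration = D_Mac / (1 + y) = 1.92469 / 1.0255 = 1.87683 years.

1.8768 years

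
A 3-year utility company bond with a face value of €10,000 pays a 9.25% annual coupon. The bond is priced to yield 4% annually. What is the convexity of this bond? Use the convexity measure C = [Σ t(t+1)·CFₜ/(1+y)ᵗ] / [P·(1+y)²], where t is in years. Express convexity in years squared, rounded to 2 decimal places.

9.96

With y = 0.04:
  t   CF        PV=CF/(1+0.04)^t    t·PV        t(t+1)·PV
  1       925.00       889.4231       889.4231       1,778.8462
  2       925.00       855.2145     1,710.4290       5,131.2870
  3    10,925.00     9,712.2852    29,136.8557     116,547.4226
  Σ                 11,456.9228    31,736.7077     123,457.5558
P = 11,456.9228.
Convexity = Σ t(t+1)·PV / [P·(1+y)²] = 123,457.5558 / (11,456.9228 × 1.081600) = 9.96284.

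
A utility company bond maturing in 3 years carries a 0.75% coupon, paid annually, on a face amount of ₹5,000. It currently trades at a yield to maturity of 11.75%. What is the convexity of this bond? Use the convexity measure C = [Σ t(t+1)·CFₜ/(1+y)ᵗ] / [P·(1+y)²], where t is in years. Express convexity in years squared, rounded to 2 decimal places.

With y = 0.1175:
  t   CF        PV=CF/(1+0.1175)^t    t·PV        t(t+1)·PV
  1        37.50        33.5570        33.5570          67.1141
  2        37.50        30.0287        60.0574         180.1721
  3     5,037.50     3,609.7113    10,829.1338      43,316.5351
  Σ                  3,673.2970    10,922.7482      43,563.8212
P = 3,673.2970.
Convexity = Σ t(t+1)·PV / [P·(1+y)²] = 43,563.8212 / (3,673.2970 × 1.248806) = 9.49675.

9.50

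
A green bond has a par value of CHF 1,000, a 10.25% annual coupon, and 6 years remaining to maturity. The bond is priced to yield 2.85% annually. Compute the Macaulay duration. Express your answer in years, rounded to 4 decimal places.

Periodic yield y = 0.0285. Discount each cash flow and weight by its year:
  t   CF        PV=CF/(1+0.0285)^t    t·PV
  1       102.50        99.6597        99.6597
  2       102.50        96.8981       193.7962
  3       102.50        94.2130       282.6391
  4       102.50        91.6024       366.4095
  5       102.50        89.0640       445.3202
  6     1,102.50       931.4356     5,588.6135
  Σ                  1,402.8728     6,976.4381
Price P = Σ PV = 1,402.8728.
Macaulay duration = Σ(t·PV) / P = 6,976.4381 / 1,402.8728 = 4.97297 years.

4.9730 years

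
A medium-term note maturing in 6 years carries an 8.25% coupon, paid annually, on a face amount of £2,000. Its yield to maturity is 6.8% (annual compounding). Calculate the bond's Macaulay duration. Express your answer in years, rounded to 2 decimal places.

Periodic yield y = 0.068. Discount each cash flow and weight by its year:
  t   CF        PV=CF/(1+0.068)^t    t·PV
  1       165.00       154.4944       154.4944
  2       165.00       144.6577       289.3153
  3       165.00       135.4472       406.3417
  4       165.00       126.8233       507.2931
  5       165.00       118.7484       593.7419
  6     2,165.00     1,458.9163     8,753.4980
  Σ                  2,139.0873    10,704.6844
Price P = Σ PV = 2,139.0873.
Macaulay duration = Σ(t·PV) / P = 10,704.6844 / 2,139.0873 = 5.00432 years.

5.00 years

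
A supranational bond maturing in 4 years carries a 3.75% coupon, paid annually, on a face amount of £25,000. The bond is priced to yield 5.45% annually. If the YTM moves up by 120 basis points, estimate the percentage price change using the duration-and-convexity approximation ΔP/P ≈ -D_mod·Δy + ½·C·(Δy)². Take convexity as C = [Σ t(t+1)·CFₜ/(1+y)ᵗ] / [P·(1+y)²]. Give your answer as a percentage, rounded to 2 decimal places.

-4.18%

With y = 0.0545:
  t   CF        PV=CF/(1+0.0545)^t    t·PV        t(t+1)·PV
  1       937.50       889.0469       889.0469       1,778.0939
  2       937.50       843.0981     1,686.1962       5,058.5886
  3       937.50       799.5240     2,398.5721       9,594.2884
  4    25,937.50    20,976.9227    83,907.6908     419,538.4539
  Σ                 23,508.5918    88,881.5060     435,969.4248
P = 23,508.5918; D_Mac = 3.78081 yrs; D_mod = 3.58540 yrs; C = 16.67770.
Duration effect: -3.58540 × (+0.012) = -0.043025
Convexity effect: 0.5 × 16.67770 × (0.012)² = +0.0012008
ΔP/P ≈ -0.043025 + 0.0012008 = -0.041824 = -4.1824%.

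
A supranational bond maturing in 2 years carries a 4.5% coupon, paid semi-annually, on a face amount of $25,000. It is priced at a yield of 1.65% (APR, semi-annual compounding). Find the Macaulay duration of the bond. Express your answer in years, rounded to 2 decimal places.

Periodic yield y = 0.00825. Discount each cash flow and weight by its period:
  t   CF        PV=CF/(1+0.00825)^t    t·PV
  1       562.50       557.8973       557.8973
  2       562.50       553.3324     1,106.6647
  3       562.50       548.8047     1,646.4141
  4    25,562.50    24,736.0530    98,944.2120
  Σ                 26,396.0874   102,255.1882
Price P = Σ PV = 26,396.0874.
Macaulay duration = Σ(t·PV) / P = 102,255.1882 / 26,396.0874 = 3.87388 half-year periods.
In years: 3.87388 / 2 = 1.93694 years.

1.94 years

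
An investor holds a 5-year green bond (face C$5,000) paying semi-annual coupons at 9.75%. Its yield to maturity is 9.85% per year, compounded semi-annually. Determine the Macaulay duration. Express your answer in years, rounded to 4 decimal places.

Periodic yield y = 0.04925. Discount each cash flow and weight by its period:
  t   CF        PV=CF/(1+0.04925)^t    t·PV
  1       243.75       232.3088       232.3088
  2       243.75       221.4046       442.8092
  3       243.75       211.0123       633.0368
  4       243.75       201.1077       804.4308
  5       243.75       191.6681       958.3403
  6       243.75       182.6715     1,096.0289
  7       243.75       174.0972     1,218.6804
  8       243.75       165.9254     1,327.4030
  9       243.75       158.1371     1,423.2341
  10    5,243.75     3,242.2926    32,422.9256
  Σ                  4,980.6252    40,559.1978
Price P = Σ PV = 4,980.6252.
Macaulay duration = Σ(t·PV) / P = 40,559.1978 / 4,980.6252 = 8.14339 half-year periods.
In years: 8.14339 / 2 = 4.07170 years.

4.0717 years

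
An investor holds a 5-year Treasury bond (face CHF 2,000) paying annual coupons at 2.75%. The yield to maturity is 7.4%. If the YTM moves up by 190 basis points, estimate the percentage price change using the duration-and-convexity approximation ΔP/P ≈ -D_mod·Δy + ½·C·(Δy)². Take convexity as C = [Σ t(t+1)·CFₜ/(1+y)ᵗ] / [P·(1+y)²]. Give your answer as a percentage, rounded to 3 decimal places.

With y = 0.074:
  t   CF        PV=CF/(1+0.074)^t    t·PV        t(t+1)·PV
  1        55.00        51.2104        51.2104         102.4209
  2        55.00        47.6820        95.3639         286.0918
  3        55.00        44.3966       133.1898         532.7594
  4        55.00        41.3376       165.3505         826.7526
  5     2,055.00     1,438.1044     7,190.5221      43,143.1324
  Σ                  1,622.7310     7,635.6368      44,891.1570
P = 1,622.7310; D_Mac = 4.70542 yrs; D_mod = 4.38121 yrs; C = 23.98312.
Duration effect: -4.38121 × (+0.019) = -0.083243
Convexity effect: 0.5 × 23.98312 × (0.019)² = +0.0043290
ΔP/P ≈ -0.083243 + 0.0043290 = -0.078914 = -7.8914%.

-7.891%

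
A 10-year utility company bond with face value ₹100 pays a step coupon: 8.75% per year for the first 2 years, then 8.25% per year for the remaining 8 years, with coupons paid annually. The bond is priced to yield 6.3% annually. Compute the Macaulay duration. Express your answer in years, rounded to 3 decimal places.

7.330 years

Periodic yield y = 0.063. Discount each cash flow and weight by its year:
  t   CF        PV=CF/(1+0.063)^t    t·PV
  1         8.75         8.2314         8.2314
  2         8.75         7.7436        15.4872
  3         8.25         6.8684        20.6051
  4         8.25         6.4613        25.8453
  5         8.25         6.0784        30.3919
  6         8.25         5.7181        34.3088
  7         8.25         5.3792        37.6547
  8         8.25         5.0604        40.4835
  9         8.25         4.7605        42.8447
  10      108.25        58.7618       587.6182
  Σ                    115.0632       843.4708
Price P = Σ PV = 115.0632.
Macaulay duration = Σ(t·PV) / P = 843.4708 / 115.0632 = 7.33050 years.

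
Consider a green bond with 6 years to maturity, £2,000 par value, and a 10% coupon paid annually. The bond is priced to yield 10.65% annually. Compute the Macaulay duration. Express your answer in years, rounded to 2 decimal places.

Periodic yield y = 0.1065. Discount each cash flow and weight by its year:
  t   CF        PV=CF/(1+0.1065)^t    t·PV
  1       200.00       180.7501       180.7501
  2       200.00       163.3530       326.7060
  3       200.00       147.6304       442.8911
  4       200.00       133.4210       533.6842
  5       200.00       120.5793       602.8967
  6     2,200.00     1,198.7101     7,192.2607
  Σ                  1,944.4440     9,279.1889
Price P = Σ PV = 1,944.4440.
Macaulay duration = Σ(t·PV) / P = 9,279.1889 / 1,944.4440 = 4.77216 years.

4.77 years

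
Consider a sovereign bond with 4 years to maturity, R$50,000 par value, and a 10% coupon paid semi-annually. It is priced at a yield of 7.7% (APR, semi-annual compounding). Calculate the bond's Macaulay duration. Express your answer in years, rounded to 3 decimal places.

3.419 years

Periodic yield y = 0.0385. Discount each cash flow and weight by its period:
  t   CF        PV=CF/(1+0.0385)^t    t·PV
  1     2,500.00     2,407.3182     2,407.3182
  2     2,500.00     2,318.0725     4,636.1449
  3     2,500.00     2,232.1353     6,696.4058
  4     2,500.00     2,149.3840     8,597.5359
  5     2,500.00     2,069.7005    10,348.5025
  6     2,500.00     1,992.9711    11,957.8267
  7     2,500.00     1,919.0863    13,433.6040
  8    52,500.00    38,806.7521   310,454.0169
  Σ                 53,895.4199   368,531.3548
Price P = Σ PV = 53,895.4199.
Macaulay duration = Σ(t·PV) / P = 368,531.3548 / 53,895.4199 = 6.83790 half-year periods.
In years: 6.83790 / 2 = 3.41895 years.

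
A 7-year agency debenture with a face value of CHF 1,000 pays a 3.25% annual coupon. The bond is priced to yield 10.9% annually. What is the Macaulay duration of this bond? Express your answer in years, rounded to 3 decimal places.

6.179 years

Periodic yield y = 0.109. Discount each cash flow and weight by its year:
  t   CF        PV=CF/(1+0.109)^t    t·PV
  1        32.50        29.3057        29.3057
  2        32.50        26.4253        52.8506
  3        32.50        23.8281        71.4842
  4        32.50        21.4861        85.9443
  5        32.50        19.3743        96.8714
  6        32.50        17.4700       104.8203
  7     1,032.50       500.4598     3,503.2189
  Σ                    638.3493     3,944.4954
Price P = Σ PV = 638.3493.
Macaulay duration = Σ(t·PV) / P = 3,944.4954 / 638.3493 = 6.17921 years.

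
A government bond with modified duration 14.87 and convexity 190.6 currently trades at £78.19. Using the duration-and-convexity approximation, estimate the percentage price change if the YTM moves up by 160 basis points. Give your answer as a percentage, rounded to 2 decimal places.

-21.35%

Duration effect: -D_mod·Δy = -14.87 × (+0.016) = -0.237920
Convexity effect: ½·C·(Δy)² = 0.5 × 190.6 × (0.016)² = +0.0243968
ΔP/P ≈ -0.237920 + 0.0243968 = -0.2135232
= -21.35232%.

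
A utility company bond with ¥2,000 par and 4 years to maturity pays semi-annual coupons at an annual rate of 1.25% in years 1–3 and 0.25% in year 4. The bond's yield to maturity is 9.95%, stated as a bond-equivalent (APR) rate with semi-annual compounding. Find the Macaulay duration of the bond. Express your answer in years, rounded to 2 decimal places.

3.90 years

Periodic yield y = 0.04975. Discount each cash flow and weight by its period:
  t   CF        PV=CF/(1+0.04975)^t    t·PV
  1        12.50        11.9076        11.9076
  2        12.50        11.3433        22.6865
  3        12.50        10.8057        32.4171
  4        12.50        10.2936        41.1743
  5        12.50         9.8057        49.0287
  6        12.50         9.3410        56.0462
  7         2.50         1.7797        12.4577
  8     2,002.50     1,357.9552    10,863.6420
  Σ                  1,423.2318    11,089.3601
Price P = Σ PV = 1,423.2318.
Macaulay duration = Σ(t·PV) / P = 11,089.3601 / 1,423.2318 = 7.79168 half-year periods.
In years: 7.79168 / 2 = 3.89584 years.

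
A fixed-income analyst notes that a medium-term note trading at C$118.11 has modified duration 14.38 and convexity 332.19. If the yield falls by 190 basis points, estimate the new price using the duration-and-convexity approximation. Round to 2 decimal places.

Duration effect: -D_mod·Δy = -14.38 × (-0.019) = +0.273220
Convexity effect: ½·C·(Δy)² = 0.5 × 332.19 × (-0.019)² = +0.059960295
ΔP/P ≈ +0.273220 + 0.059960295 = +0.333180295
New price ≈ 118.11 × (1 + 0.333180295) = 157.46192464245.

C$157.46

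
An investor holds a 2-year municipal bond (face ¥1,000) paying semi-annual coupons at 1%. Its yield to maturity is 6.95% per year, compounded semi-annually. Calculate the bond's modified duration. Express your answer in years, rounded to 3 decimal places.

1.917 years

Periodic yield y = 0.03475. First find Macaulay duration:
  t   CF        PV=CF/(1+0.03475)^t    t·PV
  1         5.00         4.8321         4.8321
  2         5.00         4.6698         9.3396
  3         5.00         4.5130        13.5389
  4     1,005.00       876.6461     3,506.5845
  Σ                    890.6610     3,534.2952
P = 890.6610; Macaulay duration = 3,534.2952 / 890.6610 = 3.96817 half-year periods = 1.98409 years.
Modified duration = D_Mac / (1 + y) = 1.98409 / 1.03475 = 1.91745 years.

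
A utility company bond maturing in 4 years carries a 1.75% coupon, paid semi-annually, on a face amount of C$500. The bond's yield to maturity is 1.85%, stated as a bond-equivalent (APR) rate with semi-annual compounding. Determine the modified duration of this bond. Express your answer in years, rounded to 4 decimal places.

Periodic yield y = 0.00925. First find Macaulay duration:
  t   CF        PV=CF/(1+0.00925)^t    t·PV
  1        4.375         4.3349         4.3349
  2        4.375         4.2952         8.5903
  3        4.375         4.2558        12.7674
  4        4.375         4.2168        16.8672
  5        4.375         4.1782        20.8908
  6        4.375         4.1399        24.8392
  7        4.375         4.1019        28.7134
  8      504.375       468.5581     3,748.4651
  Σ                    498.0807     3,865.4683
P = 498.0807; Macaulay duration = 3,865.4683 / 498.0807 = 7.76073 half-year periods = 3.88036 years.
Modified duration = D_Mac / (1 + y) = 3.88036 / 1.00925 = 3.84480 years.

3.8448 years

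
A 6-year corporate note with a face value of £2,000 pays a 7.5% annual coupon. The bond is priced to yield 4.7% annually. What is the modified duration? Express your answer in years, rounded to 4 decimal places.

4.8851 years

Periodic yield y = 0.047. First find Macaulay duration:
  t   CF        PV=CF/(1+0.047)^t    t·PV
  1       150.00       143.2665       143.2665
  2       150.00       136.8352       273.6704
  3       150.00       130.6927       392.0780
  4       150.00       124.8259       499.3034
  5       150.00       119.2224       596.1120
  6     2,150.00     1,632.1436     9,792.8617
  Σ                  2,286.9862    11,697.2920
P = 2,286.9862; Macaulay duration = 11,697.2920 / 2,286.9862 = 5.11472 years.
Modified duration = D_Mac / (1 + y) = 5.11472 / 1.047 = 4.88512 years.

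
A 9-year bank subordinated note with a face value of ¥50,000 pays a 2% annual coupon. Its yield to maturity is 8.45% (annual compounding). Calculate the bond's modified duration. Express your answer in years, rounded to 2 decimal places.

7.45 years

Periodic yield y = 0.0845. First find Macaulay duration:
  t   CF        PV=CF/(1+0.0845)^t    t·PV
  1     1,000.00       922.0839       922.0839
  2     1,000.00       850.2387     1,700.4775
  3     1,000.00       783.9915     2,351.9744
  4     1,000.00       722.9059     2,891.6236
  5     1,000.00       666.5799     3,332.8995
  6     1,000.00       614.6426     3,687.8556
  7     1,000.00       566.7521     3,967.2644
  8     1,000.00       522.5930     4,180.7436
  9    51,000.00    24,575.6022   221,180.4200
  Σ                 30,225.3898   244,215.3426
P = 30,225.3898; Macaulay duration = 244,215.3426 / 30,225.3898 = 8.07981 years.
Modified duration = D_Mac / (1 + y) = 8.07981 / 1.0845 = 7.45026 years.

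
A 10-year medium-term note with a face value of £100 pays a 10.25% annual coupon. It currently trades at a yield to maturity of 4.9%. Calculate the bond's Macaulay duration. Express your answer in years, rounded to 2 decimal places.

7.25 years

Periodic yield y = 0.049. Discount each cash flow and weight by its year:
  t   CF        PV=CF/(1+0.049)^t    t·PV
  1        10.25         9.7712         9.7712
  2        10.25         9.3148        18.6296
  3        10.25         8.8797        26.6390
  4        10.25         8.4649        33.8596
  5        10.25         8.0695        40.3475
  6        10.25         7.6926        46.1554
  7        10.25         7.3332        51.3326
  8        10.25         6.9907        55.9255
  9        10.25         6.6641        59.9773
  10      110.25        68.3319       683.3193
  Σ                    141.5126     1,025.9571
Price P = Σ PV = 141.5126.
Macaulay duration = Σ(t·PV) / P = 1,025.9571 / 141.5126 = 7.24993 years.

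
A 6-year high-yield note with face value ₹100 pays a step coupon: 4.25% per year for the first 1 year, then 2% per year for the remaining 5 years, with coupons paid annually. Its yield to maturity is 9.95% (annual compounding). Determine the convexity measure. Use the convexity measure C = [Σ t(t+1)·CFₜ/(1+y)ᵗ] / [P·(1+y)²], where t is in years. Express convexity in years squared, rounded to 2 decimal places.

With y = 0.0995:
  t   CF        PV=CF/(1+0.0995)^t    t·PV        t(t+1)·PV
  1         4.25         3.8654         3.8654           7.7308
  2         2.00         1.6544         3.3088           9.9264
  3         2.00         1.5047         4.5140          18.0562
  4         2.00         1.3685         5.4741          27.3703
  5         2.00         1.2447         6.2233          37.3401
  6       102.00        57.7336       346.4017       2,424.8119
  Σ                     67.3713       369.7873       2,525.2356
P = 67.3713.
Convexity = Σ t(t+1)·PV / [P·(1+y)²] = 2,525.2356 / (67.3713 × 1.208900) = 31.00535.

31.01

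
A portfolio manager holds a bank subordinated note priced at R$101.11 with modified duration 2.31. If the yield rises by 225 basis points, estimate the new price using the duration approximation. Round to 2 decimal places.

Duration approximation: ΔP/P ≈ -D_mod · Δy = -2.31 × (+0.0225) = -0.051975.
New price ≈ 101.11 × (1 - 0.051975) = 95.85480775.

R$95.85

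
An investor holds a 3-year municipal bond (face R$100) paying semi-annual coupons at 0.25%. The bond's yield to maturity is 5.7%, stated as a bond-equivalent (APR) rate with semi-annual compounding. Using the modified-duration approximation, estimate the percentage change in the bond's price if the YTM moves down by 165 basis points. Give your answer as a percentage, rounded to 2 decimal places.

Periodic yield y = 0.0285. Modified duration first:
  t   CF        PV=CF/(1+0.0285)^t    t·PV
  1        0.125         0.1215         0.1215
  2        0.125         0.1182         0.2363
  3        0.125         0.1149         0.3447
  4        0.125         0.1117         0.4468
  5        0.125         0.1086         0.5431
  6      100.125        84.5896       507.5373
  Σ                     85.1645       509.2298
P = 85.1645; D_Mac = 5.97937 half-year periods = 2.98968 yrs; D_mod = 2.98968/(1+0.0285) = 2.90684 yrs.
ΔP/P ≈ -D_mod · Δy = -2.90684 × (-0.0165) = +0.047963 = +4.7963%.

+4.80%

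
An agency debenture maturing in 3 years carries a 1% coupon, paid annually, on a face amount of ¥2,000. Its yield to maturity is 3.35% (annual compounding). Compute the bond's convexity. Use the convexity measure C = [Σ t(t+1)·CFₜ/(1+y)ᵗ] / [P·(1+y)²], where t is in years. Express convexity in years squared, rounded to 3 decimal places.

With y = 0.0335:
  t   CF        PV=CF/(1+0.0335)^t    t·PV        t(t+1)·PV
  1        20.00        19.3517        19.3517          38.7034
  2        20.00        18.7244        37.4489         112.3467
  3     2,020.00     1,829.8687     5,489.6061      21,958.4243
  Σ                  1,867.9449     5,546.4067      22,109.4744
P = 1,867.9449.
Convexity = Σ t(t+1)·PV / [P·(1+y)²] = 22,109.4744 / (1,867.9449 × 1.068122) = 11.08137.

11.081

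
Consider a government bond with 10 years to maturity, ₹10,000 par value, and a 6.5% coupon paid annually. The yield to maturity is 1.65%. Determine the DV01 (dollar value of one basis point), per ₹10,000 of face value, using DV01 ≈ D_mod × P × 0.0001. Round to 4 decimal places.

Periodic yield y = 0.0165.
  t   CF        PV=CF/(1+0.0165)^t    t·PV
  1       650.00       639.4491       639.4491
  2       650.00       629.0694     1,258.1389
  3       650.00       618.8583     1,856.5748
  4       650.00       608.8129     2,435.2515
  5       650.00       598.9305     2,994.6526
  6       650.00       589.2086     3,535.2515
  7       650.00       579.6444     4,057.5111
  8       650.00       570.2356     4,561.8844
  9       650.00       560.9794     5,048.8146
  10   10,650.00     9,042.2348    90,422.3476
  Σ                 14,437.4229   116,809.8760
P = 14,437.4229; D_Mac = 8.09077 yrs; D_mod = 7.95944 yrs.
DV01 ≈ 7.95944 × 14,437.4229 × 0.0001 = 11.491380.

₹11.4914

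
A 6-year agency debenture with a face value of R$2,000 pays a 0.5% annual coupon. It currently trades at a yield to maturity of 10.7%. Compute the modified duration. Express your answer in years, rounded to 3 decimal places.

5.325 years

Periodic yield y = 0.107. First find Macaulay duration:
  t   CF        PV=CF/(1+0.107)^t    t·PV
  1        10.00         9.0334         9.0334
  2        10.00         8.1603        16.3205
  3        10.00         7.3715        22.1146
  4        10.00         6.6590        26.6360
  5        10.00         6.0154        30.0768
  6     2,010.00     1,092.2205     6,553.3231
  Σ                  1,129.4601     6,657.5045
P = 1,129.4601; Macaulay duration = 6,657.5045 / 1,129.4601 = 5.89441 years.
Modified duration = D_Mac / (1 + y) = 5.89441 / 1.107 = 5.32467 years.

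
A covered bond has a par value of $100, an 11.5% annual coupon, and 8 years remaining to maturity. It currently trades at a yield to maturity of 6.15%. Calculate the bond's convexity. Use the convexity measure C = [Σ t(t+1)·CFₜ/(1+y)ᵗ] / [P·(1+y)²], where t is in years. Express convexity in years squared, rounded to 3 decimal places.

42.546

With y = 0.0615:
  t   CF        PV=CF/(1+0.0615)^t    t·PV        t(t+1)·PV
  1        11.50        10.8337        10.8337          21.6675
  2        11.50        10.2061        20.4121          61.2363
  3        11.50         9.6147        28.8442         115.3770
  4        11.50         9.0577        36.2308         181.1540
  5        11.50         8.5329        42.6646         255.9877
  6        11.50         8.0386        48.2313         337.6192
  7        11.50         7.5728        53.0098         424.0781
  8       111.50        69.1695       553.3563       4,980.2068
  Σ                    133.0261       793.5829       6,377.3265
P = 133.0261.
Convexity = Σ t(t+1)·PV / [P·(1+y)²] = 6,377.3265 / (133.0261 × 1.126782) = 42.54631.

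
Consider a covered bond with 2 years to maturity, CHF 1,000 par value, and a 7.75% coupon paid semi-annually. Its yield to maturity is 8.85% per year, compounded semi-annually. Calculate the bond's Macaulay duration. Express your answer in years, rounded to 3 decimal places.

Periodic yield y = 0.04425. Discount each cash flow and weight by its period:
  t   CF        PV=CF/(1+0.04425)^t    t·PV
  1        38.75        37.1080        37.1080
  2        38.75        35.5355        71.0711
  3        38.75        34.0297       102.0891
  4     1,038.75       873.5607     3,494.2429
  Σ                    980.2339     3,704.5111
Price P = Σ PV = 980.2339.
Macaulay duration = Σ(t·PV) / P = 3,704.5111 / 980.2339 = 3.77921 half-year periods.
In years: 3.77921 / 2 = 1.88961 years.

1.890 years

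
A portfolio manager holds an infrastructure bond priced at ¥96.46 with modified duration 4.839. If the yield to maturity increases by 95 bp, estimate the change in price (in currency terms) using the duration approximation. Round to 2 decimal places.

-¥4.43

Duration approximation: ΔP/P ≈ -D_mod · Δy = -4.839 × (+0.0095) = -0.0459705.
ΔP ≈ 96.46 × (-0.0459705) = -4.43431443.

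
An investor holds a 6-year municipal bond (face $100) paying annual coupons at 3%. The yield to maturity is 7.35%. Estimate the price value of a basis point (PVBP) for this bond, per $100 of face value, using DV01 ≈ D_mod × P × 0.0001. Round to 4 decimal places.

$0.0409

Periodic yield y = 0.0735.
  t   CF        PV=CF/(1+0.0735)^t    t·PV
  1         3.00         2.7946         2.7946
  2         3.00         2.6033         5.2065
  3         3.00         2.4250         7.2751
  4         3.00         2.2590         9.0359
  5         3.00         2.1043        10.5216
  6       103.00        67.3015       403.8092
  Σ                     79.4877       438.6429
P = 79.4877; D_Mac = 5.51837 yrs; D_mod = 5.14054 yrs.
DV01 ≈ 5.14054 × 79.4877 × 0.0001 = 0.040861.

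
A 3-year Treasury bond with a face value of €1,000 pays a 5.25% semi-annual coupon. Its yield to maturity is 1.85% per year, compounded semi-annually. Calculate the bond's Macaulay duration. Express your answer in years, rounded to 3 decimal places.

Periodic yield y = 0.00925. Discount each cash flow and weight by its period:
  t   CF        PV=CF/(1+0.00925)^t    t·PV
  1        26.25        26.0094        26.0094
  2        26.25        25.7710        51.5421
  3        26.25        25.5348        76.6045
  4        26.25        25.3008       101.2032
  5        26.25        25.0689       125.3446
  6     1,026.25       971.0925     5,826.5553
  Σ                  1,098.7775     6,207.2590
Price P = Σ PV = 1,098.7775.
Macaulay duration = Σ(t·PV) / P = 6,207.2590 / 1,098.7775 = 5.64924 half-year periods.
In years: 5.64924 / 2 = 2.82462 years.

2.825 years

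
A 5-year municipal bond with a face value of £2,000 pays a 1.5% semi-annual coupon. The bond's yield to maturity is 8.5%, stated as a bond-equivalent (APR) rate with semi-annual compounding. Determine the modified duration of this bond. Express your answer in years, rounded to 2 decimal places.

4.60 years

Periodic yield y = 0.0425. First find Macaulay duration:
  t   CF        PV=CF/(1+0.0425)^t    t·PV
  1        15.00        14.3885        14.3885
  2        15.00        13.8019        27.6038
  3        15.00        13.2392        39.7177
  4        15.00        12.6995        50.7980
  5        15.00        12.1818        60.9089
  6        15.00        11.6852        70.1110
  7        15.00        11.2088        78.4615
  8        15.00        10.7518        86.0147
  9        15.00        10.3135        92.8216
  10    2,015.00     1,328.9677    13,289.6766
  Σ                  1,439.2379    13,810.5025
P = 1,439.2379; Macaulay duration = 13,810.5025 / 1,439.2379 = 9.59571 half-year periods = 4.79785 years.
Modified duration = D_Mac / (1 + y) = 4.79785 / 1.0425 = 4.60226 years.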